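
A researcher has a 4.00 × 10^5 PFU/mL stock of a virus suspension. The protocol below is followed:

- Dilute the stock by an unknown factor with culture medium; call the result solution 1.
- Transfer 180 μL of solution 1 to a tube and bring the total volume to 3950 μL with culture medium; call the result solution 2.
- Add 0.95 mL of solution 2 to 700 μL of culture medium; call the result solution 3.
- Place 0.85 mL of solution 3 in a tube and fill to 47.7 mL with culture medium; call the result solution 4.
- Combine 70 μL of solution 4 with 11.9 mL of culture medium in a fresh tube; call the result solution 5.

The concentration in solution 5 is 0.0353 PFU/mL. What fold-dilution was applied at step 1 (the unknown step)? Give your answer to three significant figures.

31.0-fold

Step 1: unknown factor x
Step 2: 180 μL brought to 3950 μL → factor 3950/180 = 21.944
Step 3: 0.95 mL + 700 μL = 1.65 mL total → factor 1.65/0.95 = 1.7368
Step 4: 0.85 mL brought to 47.7 mL → factor 47.7/0.85 = 56.118
Step 5: 70 μL + 11.9 mL = 11970 μL total → factor 11970/70 = 171
Product of known-step factors = 3.6575 × 10^5
Overall factor = 4.00 × 10^5 PFU/mL / (0.0353 PFU/mL) = 1.1331 × 10^7
x = 1.1331 × 10^7 / 3.6575 × 10^5 = 31.0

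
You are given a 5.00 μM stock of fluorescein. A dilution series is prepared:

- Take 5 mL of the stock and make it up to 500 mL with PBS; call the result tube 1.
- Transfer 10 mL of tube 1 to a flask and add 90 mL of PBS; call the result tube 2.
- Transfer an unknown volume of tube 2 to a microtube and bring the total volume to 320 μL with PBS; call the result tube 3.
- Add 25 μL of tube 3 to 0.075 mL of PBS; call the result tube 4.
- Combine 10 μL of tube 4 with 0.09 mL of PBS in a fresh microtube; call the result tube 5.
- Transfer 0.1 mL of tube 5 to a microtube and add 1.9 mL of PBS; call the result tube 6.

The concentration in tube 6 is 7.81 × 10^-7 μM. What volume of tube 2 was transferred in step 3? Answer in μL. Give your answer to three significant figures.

Step 1: 5 mL brought to 500 mL → factor 500/5 = 100
Step 2: 10 mL + 90 mL = 100 mL total → factor 100/10 = 10
Step 3: v brought to 320 μL → factor = 320 μL/v
Step 4: 25 μL + 0.075 mL = 100 μL total → factor 100/25 = 4
Step 5: 10 μL + 0.09 mL = 100 μL total → factor 100/10 = 10
Step 6: 0.1 mL + 1.9 mL = 2 mL total → factor 2/0.1 = 20
Product of known-step factors = 8 × 10^5
Overall factor = 5.00 μM / (7.81 × 10^-7 μM) = 6.402 × 10^6
Step-3 factor = 6.402 × 10^6 / 8 × 10^5 = 8.0026
v = 320 μL / 8.0026 = 40.0 μL

40.0 μL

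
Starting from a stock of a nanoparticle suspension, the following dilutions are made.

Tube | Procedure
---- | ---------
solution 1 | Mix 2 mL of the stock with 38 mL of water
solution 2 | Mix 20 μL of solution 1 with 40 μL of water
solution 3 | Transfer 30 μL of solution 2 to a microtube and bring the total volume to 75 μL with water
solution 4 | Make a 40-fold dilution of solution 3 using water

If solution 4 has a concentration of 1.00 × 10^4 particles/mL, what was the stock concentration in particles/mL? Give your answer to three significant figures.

Step 1: 2 mL + 38 mL = 40 mL total → factor 40/2 = 20
Step 2: 20 μL + 40 μL = 60 μL total → factor 60/20 = 3
Step 3: 30 μL brought to 75 μL → factor 75/30 = 2.5
Step 4: 40-fold → factor 40
Overall dilution factor = 20 × 3 × 2.5 × 40 = 6000
Stock = 1.00 × 10^4 particles/mL × 6000 = 6.00 × 10^7 particles/mL

6.00 × 10^7 particles/mL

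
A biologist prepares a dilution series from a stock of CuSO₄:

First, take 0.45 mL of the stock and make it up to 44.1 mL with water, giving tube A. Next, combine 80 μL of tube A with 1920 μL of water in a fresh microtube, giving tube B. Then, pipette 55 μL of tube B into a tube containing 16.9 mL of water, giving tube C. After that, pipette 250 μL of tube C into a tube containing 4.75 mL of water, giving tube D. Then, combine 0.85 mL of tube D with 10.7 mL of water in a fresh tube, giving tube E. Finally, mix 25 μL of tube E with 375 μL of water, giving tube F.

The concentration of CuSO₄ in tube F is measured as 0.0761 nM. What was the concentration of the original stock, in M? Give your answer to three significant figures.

0.250 M

Step 1: 0.45 mL brought to 44.1 mL → factor 44.1/0.45 = 98
Step 2: 80 μL + 1920 μL = 2000 μL total → factor 2000/80 = 25
Step 3: 55 μL + 16.9 mL = 16955 μL total → factor 16955/55 = 308.27
Step 4: 250 μL + 4.75 mL = 5000 μL total → factor 5000/250 = 20
Step 5: 0.85 mL + 10.7 mL = 11.55 mL total → factor 11.55/0.85 = 13.588
Step 6: 25 μL + 375 μL = 400 μL total → factor 400/25 = 16
Overall dilution factor = 98 × 25 × 308.27 × 20 × 13.588 × 16 = 3.2841 × 10^9
Stock = 0.0761 nM × 3.2841 × 10^9 = 2.499 × 10^8 nM = 0.250 M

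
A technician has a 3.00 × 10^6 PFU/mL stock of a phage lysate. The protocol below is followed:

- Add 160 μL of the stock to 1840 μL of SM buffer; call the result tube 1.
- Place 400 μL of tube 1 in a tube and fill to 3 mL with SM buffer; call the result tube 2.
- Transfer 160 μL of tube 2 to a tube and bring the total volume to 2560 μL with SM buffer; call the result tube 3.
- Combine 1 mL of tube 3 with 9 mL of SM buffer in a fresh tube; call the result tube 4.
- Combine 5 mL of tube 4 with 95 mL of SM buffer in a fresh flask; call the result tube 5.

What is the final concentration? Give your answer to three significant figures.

Step 1: 160 μL + 1840 μL = 2000 μL total → factor 2000/160 = 12.5
Step 2: 400 μL brought to 3 mL → factor 3000/400 = 7.5
Step 3: 160 μL brought to 2560 μL → factor 2560/160 = 16
Step 4: 1 mL + 9 mL = 10 mL total → factor 10/1 = 10
Step 5: 5 mL + 95 mL = 100 mL total → factor 100/5 = 20
Overall dilution factor = 12.5 × 7.5 × 16 × 10 × 20 = 3 × 10^5
Final = 3.00 × 10^6 PFU/mL / 3 × 10^5 = 10.0 PFU/mL

10.0 PFU/mL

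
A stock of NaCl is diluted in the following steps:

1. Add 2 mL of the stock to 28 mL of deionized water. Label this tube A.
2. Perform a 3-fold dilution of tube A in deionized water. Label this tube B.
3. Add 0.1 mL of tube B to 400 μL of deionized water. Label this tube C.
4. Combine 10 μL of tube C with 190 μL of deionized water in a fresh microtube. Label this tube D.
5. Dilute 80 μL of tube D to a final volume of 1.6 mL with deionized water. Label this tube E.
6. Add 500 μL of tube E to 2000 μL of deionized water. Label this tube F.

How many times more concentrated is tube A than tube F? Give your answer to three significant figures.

Step 1: 2 mL + 28 mL = 30 mL total → factor 30/2 = 15
Step 2: 3-fold → factor 3
Step 3: 0.1 mL + 400 μL = 0.5 mL total → factor 0.5/0.1 = 5
Step 4: 10 μL + 190 μL = 200 μL total → factor 200/10 = 20
Step 5: 80 μL brought to 1.6 mL → factor 1600/80 = 20
Step 6: 500 μL + 2000 μL = 2500 μL total → factor 2500/500 = 5
Dilution factor to tube A = 15; to tube F = 4.5 × 10^5
[tube A]/[tube F] = (factor to tube F)/(factor to tube A) = 4.5 × 10^5/15 = 3.00 × 10^4

3.00 × 10^4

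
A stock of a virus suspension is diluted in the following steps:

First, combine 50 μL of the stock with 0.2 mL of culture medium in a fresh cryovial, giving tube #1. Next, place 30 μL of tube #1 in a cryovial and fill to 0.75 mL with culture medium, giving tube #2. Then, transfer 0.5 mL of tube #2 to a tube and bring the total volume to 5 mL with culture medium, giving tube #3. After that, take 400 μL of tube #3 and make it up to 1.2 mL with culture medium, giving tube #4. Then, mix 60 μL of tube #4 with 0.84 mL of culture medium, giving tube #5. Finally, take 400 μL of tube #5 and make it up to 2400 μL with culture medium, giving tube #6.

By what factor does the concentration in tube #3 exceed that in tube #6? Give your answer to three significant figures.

270

Step 1: 50 μL + 0.2 mL = 250 μL total → factor 250/50 = 5
Step 2: 30 μL brought to 0.75 mL → factor 750/30 = 25
Step 3: 0.5 mL brought to 5 mL → factor 5/0.5 = 10
Step 4: 400 μL brought to 1.2 mL → factor 1200/400 = 3
Step 5: 60 μL + 0.84 mL = 900 μL total → factor 900/60 = 15
Step 6: 400 μL brought to 2400 μL → factor 2400/400 = 6
Dilution factor to tube #3 = 1250; to tube #6 = 3.375 × 10^5
[tube #3]/[tube #6] = (factor to tube #6)/(factor to tube #3) = 3.375 × 10^5/1250 = 270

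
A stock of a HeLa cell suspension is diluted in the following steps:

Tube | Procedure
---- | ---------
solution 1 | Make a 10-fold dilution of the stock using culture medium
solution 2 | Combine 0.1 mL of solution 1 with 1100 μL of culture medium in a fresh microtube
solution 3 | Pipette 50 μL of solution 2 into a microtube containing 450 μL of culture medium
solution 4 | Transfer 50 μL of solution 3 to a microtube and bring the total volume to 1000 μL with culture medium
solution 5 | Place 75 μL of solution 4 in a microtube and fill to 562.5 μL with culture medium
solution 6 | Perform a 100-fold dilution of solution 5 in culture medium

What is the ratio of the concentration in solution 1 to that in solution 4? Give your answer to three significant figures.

2.40 × 10^3

Step 1: 10-fold → factor 10
Step 2: 0.1 mL + 1100 μL = 1.2 mL total → factor 1.2/0.1 = 12
Step 3: 50 μL + 450 μL = 500 μL total → factor 500/50 = 10
Step 4: 50 μL brought to 1000 μL → factor 1000/50 = 20
Dilution factor to solution 1 = 10; to solution 4 = 24000
[solution 1]/[solution 4] = (factor to solution 4)/(factor to solution 1) = 24000/10 = 2.40 × 10^3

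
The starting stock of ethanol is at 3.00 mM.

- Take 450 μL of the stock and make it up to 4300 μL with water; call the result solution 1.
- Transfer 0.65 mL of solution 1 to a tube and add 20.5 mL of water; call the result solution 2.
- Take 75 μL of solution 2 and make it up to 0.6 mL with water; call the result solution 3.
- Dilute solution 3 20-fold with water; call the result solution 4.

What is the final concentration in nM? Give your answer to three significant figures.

Step 1: 450 μL brought to 4300 μL → factor 4300/450 = 9.5556
Step 2: 0.65 mL + 20.5 mL = 21.15 mL total → factor 21.15/0.65 = 32.538
Step 3: 75 μL brought to 0.6 mL → factor 600/75 = 8
Step 4: 20-fold → factor 20
Overall dilution factor = 9.5556 × 32.538 × 8 × 20 = 49748
Final = 3.00 mM / 49748 = 6.030 × 10^-5 mM = 60.3 nM

60.3 nM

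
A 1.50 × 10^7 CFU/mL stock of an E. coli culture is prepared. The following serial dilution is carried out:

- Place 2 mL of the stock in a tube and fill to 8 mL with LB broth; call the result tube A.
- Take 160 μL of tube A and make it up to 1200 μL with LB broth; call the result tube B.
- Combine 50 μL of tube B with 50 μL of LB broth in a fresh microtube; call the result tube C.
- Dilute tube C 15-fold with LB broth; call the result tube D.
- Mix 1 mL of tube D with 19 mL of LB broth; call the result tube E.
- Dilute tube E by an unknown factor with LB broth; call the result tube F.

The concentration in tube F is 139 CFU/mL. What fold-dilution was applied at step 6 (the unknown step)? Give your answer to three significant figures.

6.00-fold

Step 1: 2 mL brought to 8 mL → factor 8/2 = 4
Step 2: 160 μL brought to 1200 μL → factor 1200/160 = 7.5
Step 3: 50 μL + 50 μL = 100 μL total → factor 100/50 = 2
Step 4: 15-fold → factor 15
Step 5: 1 mL + 19 mL = 20 mL total → factor 20/1 = 20
Step 6: unknown factor x
Product of known-step factors = 18000
Overall factor = 1.50 × 10^7 CFU/mL / (139 CFU/mL) = 1.0791 × 10^5
x = 1.0791 × 10^5 / 18000 = 6.00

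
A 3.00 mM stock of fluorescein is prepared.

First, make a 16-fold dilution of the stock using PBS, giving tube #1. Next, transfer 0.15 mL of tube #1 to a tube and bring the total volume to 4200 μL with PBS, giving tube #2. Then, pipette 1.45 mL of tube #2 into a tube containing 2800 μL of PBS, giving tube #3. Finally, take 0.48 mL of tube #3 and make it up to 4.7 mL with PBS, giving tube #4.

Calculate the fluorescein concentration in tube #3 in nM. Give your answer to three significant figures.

2.28 × 10^3 nM

Step 1: 16-fold → factor 16
Step 2: 0.15 mL brought to 4200 μL → factor 4.2/0.15 = 28
Step 3: 1.45 mL + 2800 μL = 4.25 mL total → factor 4.25/1.45 = 2.931
Dilution factor through tube #3 = 16 × 28 × 2.931 = 1313.1
[tube #3] = 3.00 mM / 1313.1 = 0.002285 mM = 2.28 × 10^3 nM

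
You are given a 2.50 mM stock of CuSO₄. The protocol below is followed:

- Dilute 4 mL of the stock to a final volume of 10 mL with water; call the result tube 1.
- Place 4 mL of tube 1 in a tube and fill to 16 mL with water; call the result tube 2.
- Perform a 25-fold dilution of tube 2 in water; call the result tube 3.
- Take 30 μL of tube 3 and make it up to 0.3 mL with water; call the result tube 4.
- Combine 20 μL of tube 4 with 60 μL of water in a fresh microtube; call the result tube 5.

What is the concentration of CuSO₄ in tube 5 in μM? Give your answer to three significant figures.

0.250 μM

Step 1: 4 mL brought to 10 mL → factor 10/4 = 2.5
Step 2: 4 mL brought to 16 mL → factor 16/4 = 4
Step 3: 25-fold → factor 25
Step 4: 30 μL brought to 0.3 mL → factor 300/30 = 10
Step 5: 20 μL + 60 μL = 80 μL total → factor 80/20 = 4
Overall dilution factor = 2.5 × 4 × 25 × 10 × 4 = 10000
Final = 2.50 mM / 10000 = 0.0002500 mM = 0.250 μM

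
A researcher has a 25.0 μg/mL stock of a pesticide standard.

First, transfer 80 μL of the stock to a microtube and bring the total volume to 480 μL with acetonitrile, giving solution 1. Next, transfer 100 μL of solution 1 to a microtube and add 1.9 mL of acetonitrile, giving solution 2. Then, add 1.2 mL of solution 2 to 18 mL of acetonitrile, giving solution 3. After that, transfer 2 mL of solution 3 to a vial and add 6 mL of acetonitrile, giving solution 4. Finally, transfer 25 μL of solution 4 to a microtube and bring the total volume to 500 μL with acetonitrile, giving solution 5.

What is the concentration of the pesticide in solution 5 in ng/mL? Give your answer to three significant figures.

Step 1: 80 μL brought to 480 μL → factor 480/80 = 6
Step 2: 100 μL + 1.9 mL = 2000 μL total → factor 2000/100 = 20
Step 3: 1.2 mL + 18 mL = 19.2 mL total → factor 19.2/1.2 = 16
Step 4: 2 mL + 6 mL = 8 mL total → factor 8/2 = 4
Step 5: 25 μL brought to 500 μL → factor 500/25 = 20
Overall dilution factor = 6 × 20 × 16 × 4 × 20 = 1.536 × 10^5
Final = 25.0 μg/mL / 1.536 × 10^5 = 0.0001628 μg/mL = 0.163 ng/mL

0.163 ng/mL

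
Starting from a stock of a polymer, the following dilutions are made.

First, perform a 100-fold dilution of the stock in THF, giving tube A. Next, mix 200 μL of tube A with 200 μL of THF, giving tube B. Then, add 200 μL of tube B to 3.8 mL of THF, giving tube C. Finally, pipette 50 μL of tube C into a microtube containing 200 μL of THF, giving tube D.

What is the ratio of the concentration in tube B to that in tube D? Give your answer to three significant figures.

Step 1: 100-fold → factor 100
Step 2: 200 μL + 200 μL = 400 μL total → factor 400/200 = 2
Step 3: 200 μL + 3.8 mL = 4000 μL total → factor 4000/200 = 20
Step 4: 50 μL + 200 μL = 250 μL total → factor 250/50 = 5
Dilution factor to tube B = 200; to tube D = 20000
[tube B]/[tube D] = (factor to tube D)/(factor to tube B) = 20000/200 = 100

100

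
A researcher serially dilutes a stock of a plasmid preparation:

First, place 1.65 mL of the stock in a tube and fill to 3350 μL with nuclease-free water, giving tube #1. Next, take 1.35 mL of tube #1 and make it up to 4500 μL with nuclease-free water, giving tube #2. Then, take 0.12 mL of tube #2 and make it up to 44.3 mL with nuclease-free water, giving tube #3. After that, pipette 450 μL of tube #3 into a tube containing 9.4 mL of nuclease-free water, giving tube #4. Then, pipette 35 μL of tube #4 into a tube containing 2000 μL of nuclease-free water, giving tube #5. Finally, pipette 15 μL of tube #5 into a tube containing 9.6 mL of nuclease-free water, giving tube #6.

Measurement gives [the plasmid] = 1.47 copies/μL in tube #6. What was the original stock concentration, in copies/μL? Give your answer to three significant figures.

Step 1: 1.65 mL brought to 3350 μL → factor 3.35/1.65 = 2.0303
Step 2: 1.35 mL brought to 4500 μL → factor 4.5/1.35 = 3.3333
Step 3: 0.12 mL brought to 44.3 mL → factor 44.3/0.12 = 369.17
Step 4: 450 μL + 9.4 mL = 9850 μL total → factor 9850/450 = 21.889
Step 5: 35 μL + 2000 μL = 2035 μL total → factor 2035/35 = 58.143
Step 6: 15 μL + 9.6 mL = 9615 μL total → factor 9615/15 = 641
Overall dilution factor = 2.0303 × 3.3333 × 369.17 × 21.889 × 58.143 × 641 = 2.0382 × 10^9
Stock = 1.47 copies/μL × 2.0382 × 10^9 = 3.00 × 10^9 copies/μL

3.00 × 10^9 copies/μL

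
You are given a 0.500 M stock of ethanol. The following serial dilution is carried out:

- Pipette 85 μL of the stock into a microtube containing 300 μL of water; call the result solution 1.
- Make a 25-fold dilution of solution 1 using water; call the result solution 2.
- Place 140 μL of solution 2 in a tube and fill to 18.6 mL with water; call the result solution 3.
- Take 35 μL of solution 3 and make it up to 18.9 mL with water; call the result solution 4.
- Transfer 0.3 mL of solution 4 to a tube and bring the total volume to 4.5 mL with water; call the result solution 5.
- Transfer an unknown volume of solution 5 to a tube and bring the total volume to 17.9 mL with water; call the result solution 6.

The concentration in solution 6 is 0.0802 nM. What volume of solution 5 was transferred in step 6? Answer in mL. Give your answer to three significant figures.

0.350 mL

Step 1: 85 μL + 300 μL = 385 μL total → factor 385/85 = 4.5294
Step 2: 25-fold → factor 25
Step 3: 140 μL brought to 18.6 mL → factor 18600/140 = 132.86
Step 4: 35 μL brought to 18.9 mL → factor 18900/35 = 540
Step 5: 0.3 mL brought to 4.5 mL → factor 4.5/0.3 = 15
Step 6: v brought to 17.9 mL → factor = 17.9 mL/v
Product of known-step factors = 1.2186 × 10^8
Overall factor = 0.500 M / (0.0802 nM) = 6.2344 × 10^9
Step-6 factor = 6.2344 × 10^9 / 1.2186 × 10^8 = 51.162
v = 17.9 mL / 51.162 = 0.350 mL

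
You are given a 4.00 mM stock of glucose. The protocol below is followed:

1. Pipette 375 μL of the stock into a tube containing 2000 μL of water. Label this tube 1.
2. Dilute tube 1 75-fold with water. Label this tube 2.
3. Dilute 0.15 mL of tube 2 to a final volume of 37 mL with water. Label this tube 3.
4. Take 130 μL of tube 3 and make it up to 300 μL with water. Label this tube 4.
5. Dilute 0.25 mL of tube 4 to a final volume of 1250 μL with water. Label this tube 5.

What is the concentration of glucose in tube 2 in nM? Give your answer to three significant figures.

8.42 × 10^3 nM

Step 1: 375 μL + 2000 μL = 2375 μL total → factor 2375/375 = 6.3333
Step 2: 75-fold → factor 75
Dilution factor through tube 2 = 6.3333 × 75 = 475
[tube 2] = 4.00 mM / 475 = 0.008421 mM = 8.42 × 10^3 nM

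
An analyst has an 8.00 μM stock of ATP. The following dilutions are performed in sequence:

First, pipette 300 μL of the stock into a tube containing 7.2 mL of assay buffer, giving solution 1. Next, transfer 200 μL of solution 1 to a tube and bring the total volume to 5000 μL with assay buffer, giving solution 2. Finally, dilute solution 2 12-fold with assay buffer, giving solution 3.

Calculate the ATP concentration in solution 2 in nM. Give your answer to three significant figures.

12.8 nM

Step 1: 300 μL + 7.2 mL = 7500 μL total → factor 7500/300 = 25
Step 2: 200 μL brought to 5000 μL → factor 5000/200 = 25
Dilution factor through solution 2 = 25 × 25 = 625
[solution 2] = 8.00 μM / 625 = 0.01280 μM = 12.8 nM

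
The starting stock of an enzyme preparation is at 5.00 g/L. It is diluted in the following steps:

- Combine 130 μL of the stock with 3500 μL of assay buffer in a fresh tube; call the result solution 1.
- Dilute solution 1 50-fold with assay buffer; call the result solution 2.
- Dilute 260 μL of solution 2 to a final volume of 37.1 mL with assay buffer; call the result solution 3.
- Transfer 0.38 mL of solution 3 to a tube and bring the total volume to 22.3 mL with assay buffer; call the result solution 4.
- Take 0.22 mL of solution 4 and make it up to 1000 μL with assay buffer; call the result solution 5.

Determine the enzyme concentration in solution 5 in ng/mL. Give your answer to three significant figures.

0.0941 ng/mL

Step 1: 130 μL + 3500 μL = 3630 μL total → factor 3630/130 = 27.923
Step 2: 50-fold → factor 50
Step 3: 260 μL brought to 37.1 mL → factor 37100/260 = 142.69
Step 4: 0.38 mL brought to 22.3 mL → factor 22.3/0.38 = 58.684
Step 5: 0.22 mL brought to 1000 μL → factor 1/0.22 = 4.5455
Overall dilution factor = 27.923 × 50 × 142.69 × 58.684 × 4.5455 = 5.3141 × 10^7
Final = 5.00 g/L / 5.3141 × 10^7 = 9.409 × 10^-8 g/L = 0.0941 ng/mL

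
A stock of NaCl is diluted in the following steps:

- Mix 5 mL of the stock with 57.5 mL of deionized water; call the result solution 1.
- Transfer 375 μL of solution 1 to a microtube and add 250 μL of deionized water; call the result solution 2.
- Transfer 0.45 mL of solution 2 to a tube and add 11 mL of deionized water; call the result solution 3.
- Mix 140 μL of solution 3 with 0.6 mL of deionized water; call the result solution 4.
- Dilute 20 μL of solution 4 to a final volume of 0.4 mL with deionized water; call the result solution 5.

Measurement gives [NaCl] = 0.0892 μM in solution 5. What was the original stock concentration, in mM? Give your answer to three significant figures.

5.00 mM

Step 1: 5 mL + 57.5 mL = 62.5 mL total → factor 62.5/5 = 12.5
Step 2: 375 μL + 250 μL = 625 μL total → factor 625/375 = 1.6667
Step 3: 0.45 mL + 11 mL = 11.45 mL total → factor 11.45/0.45 = 25.444
Step 4: 140 μL + 0.6 mL = 740 μL total → factor 740/140 = 5.2857
Step 5: 20 μL brought to 0.4 mL → factor 400/20 = 20
Overall dilution factor = 12.5 × 1.6667 × 25.444 × 5.2857 × 20 = 56038
Stock = 0.0892 μM × 56038 = 4999 μM = 5.00 mM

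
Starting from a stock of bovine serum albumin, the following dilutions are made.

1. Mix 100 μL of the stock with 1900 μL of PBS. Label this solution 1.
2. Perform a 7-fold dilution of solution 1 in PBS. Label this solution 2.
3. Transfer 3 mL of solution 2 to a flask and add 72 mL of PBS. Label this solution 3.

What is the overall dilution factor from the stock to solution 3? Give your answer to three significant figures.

3.50 × 10^3

Step 1: 100 μL + 1900 μL = 2000 μL total → factor 2000/100 = 20
Step 2: 7-fold → factor 7
Step 3: 3 mL + 72 mL = 75 mL total → factor 75/3 = 25
Overall dilution factor = 20 × 7 × 25 = 3500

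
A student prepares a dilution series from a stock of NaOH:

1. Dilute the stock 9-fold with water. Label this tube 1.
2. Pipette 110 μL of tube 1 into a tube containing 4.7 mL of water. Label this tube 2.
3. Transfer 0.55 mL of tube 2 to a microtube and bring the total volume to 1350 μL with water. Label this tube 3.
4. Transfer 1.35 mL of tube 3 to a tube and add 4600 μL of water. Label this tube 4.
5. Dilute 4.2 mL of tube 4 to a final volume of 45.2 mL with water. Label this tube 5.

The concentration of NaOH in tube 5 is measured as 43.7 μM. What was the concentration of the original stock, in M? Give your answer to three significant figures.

Step 1: 9-fold → factor 9
Step 2: 110 μL + 4.7 mL = 4810 μL total → factor 4810/110 = 43.727
Step 3: 0.55 mL brought to 1350 μL → factor 1.35/0.55 = 2.4545
Step 4: 1.35 mL + 4600 μL = 5.95 mL total → factor 5.95/1.35 = 4.4074
Step 5: 4.2 mL brought to 45.2 mL → factor 45.2/4.2 = 10.762
Overall dilution factor = 9 × 43.727 × 2.4545 × 4.4074 × 10.762 = 45818
Stock = 43.7 μM × 45818 = 2.002 × 10^6 μM = 2.00 M

2.00 M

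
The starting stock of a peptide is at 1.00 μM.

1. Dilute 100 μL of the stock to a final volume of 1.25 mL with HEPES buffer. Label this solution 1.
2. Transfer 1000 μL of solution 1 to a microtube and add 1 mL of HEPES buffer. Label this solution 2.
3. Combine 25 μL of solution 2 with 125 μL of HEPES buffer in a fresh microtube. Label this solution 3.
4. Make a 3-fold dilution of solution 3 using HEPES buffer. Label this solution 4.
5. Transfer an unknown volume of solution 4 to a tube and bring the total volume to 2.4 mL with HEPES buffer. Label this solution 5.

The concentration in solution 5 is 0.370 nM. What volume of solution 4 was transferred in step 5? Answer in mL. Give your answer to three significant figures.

Step 1: 100 μL brought to 1.25 mL → factor 1250/100 = 12.5
Step 2: 1000 μL + 1 mL = 2000 μL total → factor 2000/1000 = 2
Step 3: 25 μL + 125 μL = 150 μL total → factor 150/25 = 6
Step 4: 3-fold → factor 3
Step 5: v brought to 2.4 mL → factor = 2.4 mL/v
Product of known-step factors = 450
Overall factor = 1.00 μM / (0.370 nM) = 2702.7
Step-5 factor = 2702.7 / 450 = 6.006
v = 2.4 mL / 6.006 = 0.400 mL

0.400 mL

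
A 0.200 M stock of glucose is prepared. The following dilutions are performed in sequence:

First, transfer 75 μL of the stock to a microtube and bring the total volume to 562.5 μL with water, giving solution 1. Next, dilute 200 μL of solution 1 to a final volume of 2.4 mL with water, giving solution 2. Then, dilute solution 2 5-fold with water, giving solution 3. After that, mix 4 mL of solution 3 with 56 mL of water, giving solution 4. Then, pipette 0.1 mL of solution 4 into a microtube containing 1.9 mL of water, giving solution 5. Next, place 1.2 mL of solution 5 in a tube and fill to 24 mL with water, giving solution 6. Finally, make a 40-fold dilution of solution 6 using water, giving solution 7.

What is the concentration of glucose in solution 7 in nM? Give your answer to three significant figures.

Step 1: 75 μL brought to 562.5 μL → factor 562.5/75 = 7.5
Step 2: 200 μL brought to 2.4 mL → factor 2400/200 = 12
Step 3: 5-fold → factor 5
Step 4: 4 mL + 56 mL = 60 mL total → factor 60/4 = 15
Step 5: 0.1 mL + 1.9 mL = 2 mL total → factor 2/0.1 = 20
Step 6: 1.2 mL brought to 24 mL → factor 24/1.2 = 20
Step 7: 40-fold → factor 40
Overall dilution factor = 7.5 × 12 × 5 × 15 × 20 × 20 × 40 = 1.08 × 10^8
Final = 0.200 M / 1.08 × 10^8 = 1.852 × 10^-9 M = 1.85 nM

1.85 nM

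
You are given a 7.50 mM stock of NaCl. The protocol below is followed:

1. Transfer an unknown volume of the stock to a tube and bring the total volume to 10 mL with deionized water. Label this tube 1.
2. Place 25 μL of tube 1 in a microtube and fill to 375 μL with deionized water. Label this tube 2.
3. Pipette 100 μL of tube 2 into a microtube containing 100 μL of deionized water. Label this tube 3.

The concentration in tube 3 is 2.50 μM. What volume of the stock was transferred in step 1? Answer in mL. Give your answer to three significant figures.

Step 1: v brought to 10 mL → factor = 10 mL/v
Step 2: 25 μL brought to 375 μL → factor 375/25 = 15
Step 3: 100 μL + 100 μL = 200 μL total → factor 200/100 = 2
Product of known-step factors = 30
Overall factor = 7.50 mM / (2.50 μM) = 3000
Step-1 factor = 3000 / 30 = 100
v = 10 mL / 100 = 0.100 mL

0.100 mL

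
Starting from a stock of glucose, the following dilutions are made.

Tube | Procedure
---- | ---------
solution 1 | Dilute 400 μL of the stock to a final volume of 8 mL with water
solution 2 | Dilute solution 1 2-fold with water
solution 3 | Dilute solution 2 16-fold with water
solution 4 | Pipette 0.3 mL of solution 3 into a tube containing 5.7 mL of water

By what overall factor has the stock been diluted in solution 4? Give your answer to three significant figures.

Step 1: 400 μL brought to 8 mL → factor 8000/400 = 20
Step 2: 2-fold → factor 2
Step 3: 16-fold → factor 16
Step 4: 0.3 mL + 5.7 mL = 6 mL total → factor 6/0.3 = 20
Overall dilution factor = 20 × 2 × 16 × 20 = 12800

1.28 × 10^4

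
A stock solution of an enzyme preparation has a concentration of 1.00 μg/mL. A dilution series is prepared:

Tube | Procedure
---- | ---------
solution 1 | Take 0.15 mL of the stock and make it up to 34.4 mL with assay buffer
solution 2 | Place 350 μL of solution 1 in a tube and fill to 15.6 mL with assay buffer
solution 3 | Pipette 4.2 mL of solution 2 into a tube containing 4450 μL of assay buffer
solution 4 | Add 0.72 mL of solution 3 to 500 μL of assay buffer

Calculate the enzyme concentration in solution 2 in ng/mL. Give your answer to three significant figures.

Step 1: 0.15 mL brought to 34.4 mL → factor 34.4/0.15 = 229.33
Step 2: 350 μL brought to 15.6 mL → factor 15600/350 = 44.571
Dilution factor through solution 2 = 229.33 × 44.571 = 10222
[solution 2] = 1.00 μg/mL / 10222 = 9.783 × 10^-5 μg/mL = 0.0978 ng/mL

0.0978 ng/mL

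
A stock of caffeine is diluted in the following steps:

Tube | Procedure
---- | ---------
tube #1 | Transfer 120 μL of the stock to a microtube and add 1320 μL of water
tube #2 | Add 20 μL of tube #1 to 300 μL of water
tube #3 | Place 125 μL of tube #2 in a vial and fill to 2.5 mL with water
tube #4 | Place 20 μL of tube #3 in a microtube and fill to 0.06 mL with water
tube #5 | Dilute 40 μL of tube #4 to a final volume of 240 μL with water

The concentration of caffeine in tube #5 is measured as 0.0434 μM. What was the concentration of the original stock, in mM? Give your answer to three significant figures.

Step 1: 120 μL + 1320 μL = 1440 μL total → factor 1440/120 = 12
Step 2: 20 μL + 300 μL = 320 μL total → factor 320/20 = 16
Step 3: 125 μL brought to 2.5 mL → factor 2500/125 = 20
Step 4: 20 μL brought to 0.06 mL → factor 60/20 = 3
Step 5: 40 μL brought to 240 μL → factor 240/40 = 6
Overall dilution factor = 12 × 16 × 20 × 3 × 6 = 69120
Stock = 0.0434 μM × 69120 = 3000 μM = 3.00 mM

3.00 mM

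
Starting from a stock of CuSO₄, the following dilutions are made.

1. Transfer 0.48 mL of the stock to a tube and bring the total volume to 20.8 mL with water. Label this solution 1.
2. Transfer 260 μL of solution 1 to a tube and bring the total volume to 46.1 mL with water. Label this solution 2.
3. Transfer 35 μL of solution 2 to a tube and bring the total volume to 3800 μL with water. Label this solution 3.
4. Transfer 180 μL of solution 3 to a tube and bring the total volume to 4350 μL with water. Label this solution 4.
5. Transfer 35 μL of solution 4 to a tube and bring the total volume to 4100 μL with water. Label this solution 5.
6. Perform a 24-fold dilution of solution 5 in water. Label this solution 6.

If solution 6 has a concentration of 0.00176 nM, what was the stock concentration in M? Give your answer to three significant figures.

0.0998 M

Step 1: 0.48 mL brought to 20.8 mL → factor 20.8/0.48 = 43.333
Step 2: 260 μL brought to 46.1 mL → factor 46100/260 = 177.31
Step 3: 35 μL brought to 3800 μL → factor 3800/35 = 108.57
Step 4: 180 μL brought to 4350 μL → factor 4350/180 = 24.167
Step 5: 35 μL brought to 4100 μL → factor 4100/35 = 117.14
Step 6: 24-fold → factor 24
Overall dilution factor = 43.333 × 177.31 × 108.57 × 24.167 × 117.14 × 24 = 5.6677 × 10^10
Stock = 0.00176 nM × 5.6677 × 10^10 = 9.975 × 10^7 nM = 0.0998 M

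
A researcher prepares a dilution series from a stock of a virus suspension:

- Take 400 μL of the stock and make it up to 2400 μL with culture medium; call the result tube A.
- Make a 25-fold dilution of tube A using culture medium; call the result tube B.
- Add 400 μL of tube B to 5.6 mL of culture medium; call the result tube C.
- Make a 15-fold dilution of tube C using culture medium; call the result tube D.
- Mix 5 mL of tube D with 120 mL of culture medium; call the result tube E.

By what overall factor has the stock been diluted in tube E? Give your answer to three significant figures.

Step 1: 400 μL brought to 2400 μL → factor 2400/400 = 6
Step 2: 25-fold → factor 25
Step 3: 400 μL + 5.6 mL = 6000 μL total → factor 6000/400 = 15
Step 4: 15-fold → factor 15
Step 5: 5 mL + 120 mL = 125 mL total → factor 125/5 = 25
Overall dilution factor = 6 × 25 × 15 × 15 × 25 = 8.4375 × 10^5

8.44 × 10^5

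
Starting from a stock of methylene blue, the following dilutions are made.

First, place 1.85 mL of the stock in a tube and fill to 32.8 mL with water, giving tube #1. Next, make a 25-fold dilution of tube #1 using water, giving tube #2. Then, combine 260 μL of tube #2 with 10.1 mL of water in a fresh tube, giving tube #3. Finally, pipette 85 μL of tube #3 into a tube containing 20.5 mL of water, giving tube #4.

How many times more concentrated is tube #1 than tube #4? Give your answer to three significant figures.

Step 1: 1.85 mL brought to 32.8 mL → factor 32.8/1.85 = 17.73
Step 2: 25-fold → factor 25
Step 3: 260 μL + 10.1 mL = 10360 μL total → factor 10360/260 = 39.846
Step 4: 85 μL + 20.5 mL = 20585 μL total → factor 20585/85 = 242.18
Dilution factor to tube #1 = 17.73; to tube #4 = 4.2772 × 10^6
[tube #1]/[tube #4] = (factor to tube #4)/(factor to tube #1) = 4.2772 × 10^6/17.73 = 2.41 × 10^5

2.41 × 10^5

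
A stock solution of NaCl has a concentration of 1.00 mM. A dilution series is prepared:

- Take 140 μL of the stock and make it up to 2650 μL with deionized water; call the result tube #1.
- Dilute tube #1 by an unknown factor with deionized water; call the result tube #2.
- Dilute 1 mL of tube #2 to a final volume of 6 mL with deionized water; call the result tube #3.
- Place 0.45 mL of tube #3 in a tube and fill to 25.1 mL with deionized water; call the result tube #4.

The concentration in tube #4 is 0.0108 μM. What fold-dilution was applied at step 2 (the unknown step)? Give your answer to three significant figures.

Step 1: 140 μL brought to 2650 μL → factor 2650/140 = 18.929
Step 2: unknown factor x
Step 3: 1 mL brought to 6 mL → factor 6/1 = 6
Step 4: 0.45 mL brought to 25.1 mL → factor 25.1/0.45 = 55.778
Product of known-step factors = 6334.8
Overall factor = 1.00 mM / (0.0108 μM) = 92593
x = 92593 / 6334.8 = 14.6

14.6-fold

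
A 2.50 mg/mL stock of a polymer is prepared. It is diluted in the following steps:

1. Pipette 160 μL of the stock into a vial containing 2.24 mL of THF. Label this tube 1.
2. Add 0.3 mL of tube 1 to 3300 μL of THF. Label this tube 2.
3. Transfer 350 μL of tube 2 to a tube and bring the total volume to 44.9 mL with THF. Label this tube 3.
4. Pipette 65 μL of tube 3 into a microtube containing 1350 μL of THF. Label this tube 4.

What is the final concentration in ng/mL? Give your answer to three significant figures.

4.97 ng/mL

Step 1: 160 μL + 2.24 mL = 2400 μL total → factor 2400/160 = 15
Step 2: 0.3 mL + 3300 μL = 3.6 mL total → factor 3.6/0.3 = 12
Step 3: 350 μL brought to 44.9 mL → factor 44900/350 = 128.29
Step 4: 65 μL + 1350 μL = 1415 μL total → factor 1415/65 = 21.769
Overall dilution factor = 15 × 12 × 128.29 × 21.769 = 5.0268 × 10^5
Final = 2.50 mg/mL / 5.0268 × 10^5 = 4.973 × 10^-6 mg/mL = 4.97 ng/mL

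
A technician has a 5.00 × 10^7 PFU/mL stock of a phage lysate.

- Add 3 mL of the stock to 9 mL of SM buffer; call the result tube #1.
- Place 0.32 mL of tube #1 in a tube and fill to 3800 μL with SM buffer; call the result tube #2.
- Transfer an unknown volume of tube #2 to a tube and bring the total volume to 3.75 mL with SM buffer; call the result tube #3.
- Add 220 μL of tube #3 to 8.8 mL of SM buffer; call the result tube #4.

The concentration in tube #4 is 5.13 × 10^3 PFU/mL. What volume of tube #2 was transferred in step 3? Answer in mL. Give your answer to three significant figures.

Step 1: 3 mL + 9 mL = 12 mL total → factor 12/3 = 4
Step 2: 0.32 mL brought to 3800 μL → factor 3.8/0.32 = 11.875
Step 3: v brought to 3.75 mL → factor = 3.75 mL/v
Step 4: 220 μL + 8.8 mL = 9020 μL total → factor 9020/220 = 41
Product of known-step factors = 1947.5
Overall factor = 5.00 × 10^7 PFU/mL / (5.13 × 10^3 PFU/mL) = 9746.6
Step-3 factor = 9746.6 / 1947.5 = 5.0047
v = 3.75 mL / 5.0047 = 0.749 mL

0.749 mL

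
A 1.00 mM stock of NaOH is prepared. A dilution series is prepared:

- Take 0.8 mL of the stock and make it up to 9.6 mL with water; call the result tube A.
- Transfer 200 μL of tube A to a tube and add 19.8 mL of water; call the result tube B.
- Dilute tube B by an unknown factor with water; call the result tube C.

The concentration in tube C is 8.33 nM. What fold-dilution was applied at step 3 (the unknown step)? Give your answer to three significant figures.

Step 1: 0.8 mL brought to 9.6 mL → factor 9.6/0.8 = 12
Step 2: 200 μL + 19.8 mL = 20000 μL total → factor 20000/200 = 100
Step 3: unknown factor x
Product of known-step factors = 1200
Overall factor = 1.00 mM / (8.33 nM) = 1.2005 × 10^5
x = 1.2005 × 10^5 / 1200 = 100

100-fold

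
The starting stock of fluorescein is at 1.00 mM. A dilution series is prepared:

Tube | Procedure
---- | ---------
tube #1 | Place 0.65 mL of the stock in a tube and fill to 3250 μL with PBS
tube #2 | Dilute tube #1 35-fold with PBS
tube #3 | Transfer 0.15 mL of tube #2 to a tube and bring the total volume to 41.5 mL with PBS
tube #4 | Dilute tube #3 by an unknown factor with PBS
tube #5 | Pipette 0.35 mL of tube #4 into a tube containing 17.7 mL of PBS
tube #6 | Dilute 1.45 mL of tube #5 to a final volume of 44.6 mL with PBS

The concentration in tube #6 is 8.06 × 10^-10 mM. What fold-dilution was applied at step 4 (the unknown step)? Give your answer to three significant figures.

Step 1: 0.65 mL brought to 3250 μL → factor 3.25/0.65 = 5
Step 2: 35-fold → factor 35
Step 3: 0.15 mL brought to 41.5 mL → factor 41.5/0.15 = 276.67
Step 4: unknown factor x
Step 5: 0.35 mL + 17.7 mL = 18.05 mL total → factor 18.05/0.35 = 51.571
Step 6: 1.45 mL brought to 44.6 mL → factor 44.6/1.45 = 30.759
Product of known-step factors = 7.6802 × 10^7
Overall factor = 1.00 mM / (8.06 × 10^-10 mM) = 1.2407 × 10^9
x = 1.2407 × 10^9 / 7.6802 × 10^7 = 16.2

16.2-fold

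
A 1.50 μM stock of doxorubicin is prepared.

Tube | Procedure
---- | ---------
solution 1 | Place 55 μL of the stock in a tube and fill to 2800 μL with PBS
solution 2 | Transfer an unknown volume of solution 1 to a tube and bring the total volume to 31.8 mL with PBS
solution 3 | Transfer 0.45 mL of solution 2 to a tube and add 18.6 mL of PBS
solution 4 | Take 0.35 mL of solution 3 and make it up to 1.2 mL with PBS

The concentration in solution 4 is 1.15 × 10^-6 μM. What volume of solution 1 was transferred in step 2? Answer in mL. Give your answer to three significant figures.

0.180 mL

Step 1: 55 μL brought to 2800 μL → factor 2800/55 = 50.909
Step 2: v brought to 31.8 mL → factor = 31.8 mL/v
Step 3: 0.45 mL + 18.6 mL = 19.05 mL total → factor 19.05/0.45 = 42.333
Step 4: 0.35 mL brought to 1.2 mL → factor 1.2/0.35 = 3.4286
Product of known-step factors = 7389.1
Overall factor = 1.50 μM / (1.15 × 10^-6 μM) = 1.3043 × 10^6
Step-2 factor = 1.3043 × 10^6 / 7389.1 = 176.52
v = 31.8 mL / 176.52 = 0.180 mL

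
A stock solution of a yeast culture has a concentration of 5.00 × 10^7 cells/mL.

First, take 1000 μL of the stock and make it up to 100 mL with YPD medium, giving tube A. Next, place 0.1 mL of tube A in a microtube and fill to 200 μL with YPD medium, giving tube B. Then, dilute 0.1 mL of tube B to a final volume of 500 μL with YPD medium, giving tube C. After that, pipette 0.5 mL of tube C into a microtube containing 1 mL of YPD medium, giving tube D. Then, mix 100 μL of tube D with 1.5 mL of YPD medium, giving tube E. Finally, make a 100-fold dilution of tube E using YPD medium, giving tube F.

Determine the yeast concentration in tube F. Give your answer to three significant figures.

10.4 cells/mL

Step 1: 1000 μL brought to 100 mL → factor 1 × 10^5/1000 = 100
Step 2: 0.1 mL brought to 200 μL → factor 0.2/0.1 = 2
Step 3: 0.1 mL brought to 500 μL → factor 0.5/0.1 = 5
Step 4: 0.5 mL + 1 mL = 1.5 mL total → factor 1.5/0.5 = 3
Step 5: 100 μL + 1.5 mL = 1600 μL total → factor 1600/100 = 16
Step 6: 100-fold → factor 100
Overall dilution factor = 100 × 2 × 5 × 3 × 16 × 100 = 4.8 × 10^6
Final = 5.00 × 10^7 cells/mL / 4.8 × 10^6 = 10.4 cells/mL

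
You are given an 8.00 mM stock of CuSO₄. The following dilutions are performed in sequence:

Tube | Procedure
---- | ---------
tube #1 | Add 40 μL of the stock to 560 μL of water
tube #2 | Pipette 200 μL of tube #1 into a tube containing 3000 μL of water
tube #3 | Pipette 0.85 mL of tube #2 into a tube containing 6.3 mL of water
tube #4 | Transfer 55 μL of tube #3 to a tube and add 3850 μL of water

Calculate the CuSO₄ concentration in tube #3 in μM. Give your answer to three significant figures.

3.96 μM

Step 1: 40 μL + 560 μL = 600 μL total → factor 600/40 = 15
Step 2: 200 μL + 3000 μL = 3200 μL total → factor 3200/200 = 16
Step 3: 0.85 mL + 6.3 mL = 7.15 mL total → factor 7.15/0.85 = 8.4118
Dilution factor through tube #3 = 15 × 16 × 8.4118 = 2018.8
[tube #3] = 8.00 mM / 2018.8 = 0.003963 mM = 3.96 μM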